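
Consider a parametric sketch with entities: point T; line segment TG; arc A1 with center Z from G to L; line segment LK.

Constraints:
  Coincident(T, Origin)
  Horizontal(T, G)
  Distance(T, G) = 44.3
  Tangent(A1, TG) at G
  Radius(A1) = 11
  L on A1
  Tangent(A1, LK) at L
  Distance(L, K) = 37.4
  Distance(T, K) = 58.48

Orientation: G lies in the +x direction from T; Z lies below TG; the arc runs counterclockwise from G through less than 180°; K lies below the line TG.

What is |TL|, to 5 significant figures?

35.040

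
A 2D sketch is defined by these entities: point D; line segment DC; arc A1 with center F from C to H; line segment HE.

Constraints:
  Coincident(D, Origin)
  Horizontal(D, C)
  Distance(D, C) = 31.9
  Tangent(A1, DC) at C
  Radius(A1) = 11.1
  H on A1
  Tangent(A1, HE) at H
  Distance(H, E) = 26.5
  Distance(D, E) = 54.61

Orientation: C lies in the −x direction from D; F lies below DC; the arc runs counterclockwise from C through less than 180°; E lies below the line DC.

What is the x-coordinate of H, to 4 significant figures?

-42.82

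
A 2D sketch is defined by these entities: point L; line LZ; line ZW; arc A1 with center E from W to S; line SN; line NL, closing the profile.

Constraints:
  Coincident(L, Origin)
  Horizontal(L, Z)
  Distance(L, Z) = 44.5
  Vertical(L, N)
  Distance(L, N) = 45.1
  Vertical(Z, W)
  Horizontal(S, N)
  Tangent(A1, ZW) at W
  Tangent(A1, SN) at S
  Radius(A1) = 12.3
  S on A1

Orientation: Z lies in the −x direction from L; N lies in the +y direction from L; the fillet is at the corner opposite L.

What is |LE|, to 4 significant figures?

45.96

L is at the origin; L and Z share the same y with |LZ| = 44.5 and Z on the −x side, so Z = (-44.50, 0.000). LN is vertical with |LN| = 45.1 and N on the +y side, so N = (0.000, 45.10). The virtual corner opposite L is at (-44.50, 45.10). A1 meets ZW tangentially, so EW is at right angles to ZW and since A1 is tangent to SN there, ES ⟂ SN, with radius 12.3, so the center E sits 12.3 in from both sides at E = (-32.20, 32.80). Then |LE| = |E − L| = 45.96.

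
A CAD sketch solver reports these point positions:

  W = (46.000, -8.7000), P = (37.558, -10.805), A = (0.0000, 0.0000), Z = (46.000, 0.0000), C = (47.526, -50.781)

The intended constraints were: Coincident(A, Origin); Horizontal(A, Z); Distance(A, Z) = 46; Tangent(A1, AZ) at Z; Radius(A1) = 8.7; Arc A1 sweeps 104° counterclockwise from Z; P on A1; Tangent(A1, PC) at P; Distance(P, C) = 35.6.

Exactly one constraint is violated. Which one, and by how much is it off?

Distance(P, C) = 35.6 — off by 5.60.

A = (0.00, 0.00) ✓; A.y = 0.00, Z.y = 0.00 ✓; |AZ| = 46.00 ✓; ∠(WZ, ZA) = 90.00° ✓; |WZ| = 8.700 ✓; bearing(W→P) − bearing(W→Z) = 104.0° ✓; |WP| = 8.700 ✓; ∠(WP, PC) = 90.00° ✓; |PC| = 41.20 ✗.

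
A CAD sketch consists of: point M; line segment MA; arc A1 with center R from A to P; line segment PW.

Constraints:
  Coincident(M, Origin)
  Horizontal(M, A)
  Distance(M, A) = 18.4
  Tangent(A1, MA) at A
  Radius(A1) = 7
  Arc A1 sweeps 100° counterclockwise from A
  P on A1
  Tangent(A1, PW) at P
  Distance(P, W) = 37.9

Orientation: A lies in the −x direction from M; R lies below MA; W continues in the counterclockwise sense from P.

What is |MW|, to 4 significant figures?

49.23

On A1, A sits at bearing 90° from R; a 100° counterclockwise sweep puts P at bearing 190°, so P = R + 7.0·(cos 190°, sin 190°) = (-25.29, -8.216). The tangent condition forces RP to be normal to PW, so PW runs along (−sin 190°, cos 190°); with |PW| = 37.9, W = (-18.71, -45.54). Then |MW| = |W − M| = 49.23.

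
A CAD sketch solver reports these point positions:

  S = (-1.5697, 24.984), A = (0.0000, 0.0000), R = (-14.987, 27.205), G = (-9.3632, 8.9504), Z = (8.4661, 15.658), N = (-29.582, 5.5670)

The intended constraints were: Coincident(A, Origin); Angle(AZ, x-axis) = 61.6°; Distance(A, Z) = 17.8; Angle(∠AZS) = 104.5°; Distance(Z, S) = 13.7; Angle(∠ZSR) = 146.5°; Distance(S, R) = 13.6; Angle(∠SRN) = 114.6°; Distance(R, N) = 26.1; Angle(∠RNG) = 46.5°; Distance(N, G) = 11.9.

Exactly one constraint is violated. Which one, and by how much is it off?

Distance(N, G) = 11.9 — off by 8.60.

A = (0.00, 0.00) ✓; AZ at 61.60° ✓; |AZ| = 17.80 ✓; ∠AZS = 104.5° ✓; |ZS| = 13.70 ✓; ∠ZSR = 146.5° ✓; |SR| = 13.60 ✓; ∠SRN = 114.6° ✓; |RN| = 26.10 ✓; ∠RNG = 46.50° ✓; |NG| = 20.50 ✗.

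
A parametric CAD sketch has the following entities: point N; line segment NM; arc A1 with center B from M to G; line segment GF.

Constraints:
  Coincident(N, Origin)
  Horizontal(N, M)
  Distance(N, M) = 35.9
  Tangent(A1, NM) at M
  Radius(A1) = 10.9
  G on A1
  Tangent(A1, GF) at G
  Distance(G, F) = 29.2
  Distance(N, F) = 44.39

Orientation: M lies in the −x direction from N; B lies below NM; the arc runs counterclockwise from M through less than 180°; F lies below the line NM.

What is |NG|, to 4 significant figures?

47.23

Checks: |BG| = 10.90 ✓; ∠(BG, GF) = 90.00° ✓; |GF| = 29.20 ✓; |NF| = 44.39 ✓.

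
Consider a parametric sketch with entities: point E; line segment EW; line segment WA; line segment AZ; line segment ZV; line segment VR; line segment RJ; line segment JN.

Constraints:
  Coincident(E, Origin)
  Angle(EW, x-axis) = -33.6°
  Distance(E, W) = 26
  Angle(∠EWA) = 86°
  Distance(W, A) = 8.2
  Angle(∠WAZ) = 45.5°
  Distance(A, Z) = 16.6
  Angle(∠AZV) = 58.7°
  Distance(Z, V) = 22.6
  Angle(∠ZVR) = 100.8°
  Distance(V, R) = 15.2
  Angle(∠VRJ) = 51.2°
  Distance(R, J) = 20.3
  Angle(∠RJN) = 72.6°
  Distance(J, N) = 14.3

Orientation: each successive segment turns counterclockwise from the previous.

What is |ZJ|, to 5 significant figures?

9.2618

E is at the origin; EW runs at -33.6° with length 26.0, so W = (21.656, -14.388). ∠EWA = 86.0° gives WA at 60.400° from the x-axis; with |WA| = 8.2, A = (25.706, -7.2583). ∠WAZ = 45.5° gives AZ at -165.10° from the x-axis; with |AZ| = 16.6, Z = (9.6644, -11.527). ∠AZV = 58.7° gives ZV at -43.800° from the x-axis; with |ZV| = 22.6, V = (25.976, -27.169). ∠ZVR = 100.8° gives VR at 35.400° from the x-axis; with |VR| = 15.2, R = (38.366, -18.364). ∠VRJ = 51.2° gives RJ at 164.20° from the x-axis; with |RJ| = 20.3, J = (18.833, -12.837). Then |ZJ| = |J − Z| = 9.2618.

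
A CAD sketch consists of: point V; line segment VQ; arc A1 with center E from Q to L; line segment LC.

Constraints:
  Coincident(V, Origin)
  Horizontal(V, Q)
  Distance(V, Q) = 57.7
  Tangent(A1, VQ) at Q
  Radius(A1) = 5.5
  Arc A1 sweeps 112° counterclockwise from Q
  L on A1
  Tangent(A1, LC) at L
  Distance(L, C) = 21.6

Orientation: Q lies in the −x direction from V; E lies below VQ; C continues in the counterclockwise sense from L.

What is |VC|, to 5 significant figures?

61.270

V is at the origin; VQ is horizontal with |VQ| = 57.7 and Q on the −x side, so Q = (-57.700, 0.0000). A1 meets VQ tangentially, so EQ is at right angles to VQ, so E = Q + (0, -5.5) = (-57.700, -5.5000). On A1, Q sits at bearing 90° from E; a 112° counterclockwise sweep puts L at bearing 202°, so L = E + 5.5·(cos 202°, sin 202°) = (-62.800, -7.5603). A1 meets LC tangentially, so EL is at right angles to LC, so LC runs along (−sin 202°, cos 202°); with |LC| = 21.6, C = (-54.708, -27.588). Then |VC| = |C − V| = 61.270.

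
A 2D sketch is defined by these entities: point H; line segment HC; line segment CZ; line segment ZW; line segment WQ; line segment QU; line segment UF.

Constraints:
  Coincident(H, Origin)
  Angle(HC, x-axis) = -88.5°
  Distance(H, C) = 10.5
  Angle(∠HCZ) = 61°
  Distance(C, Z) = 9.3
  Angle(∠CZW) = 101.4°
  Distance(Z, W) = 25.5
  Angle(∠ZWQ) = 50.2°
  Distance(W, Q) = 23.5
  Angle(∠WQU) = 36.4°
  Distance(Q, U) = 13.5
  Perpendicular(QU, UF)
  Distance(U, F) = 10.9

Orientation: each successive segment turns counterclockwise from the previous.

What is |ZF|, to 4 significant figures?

22.75

∠WQU = 36.4° gives QU at 22.50° from the x-axis; with |QU| = 13.5, U = (0.2778, 3.364). QU is perpendicular to UF, so UF runs at 112.5°; with |UF| = 10.9, F = (-3.893, 13.43). Then |ZF| = |F − Z| = 22.75.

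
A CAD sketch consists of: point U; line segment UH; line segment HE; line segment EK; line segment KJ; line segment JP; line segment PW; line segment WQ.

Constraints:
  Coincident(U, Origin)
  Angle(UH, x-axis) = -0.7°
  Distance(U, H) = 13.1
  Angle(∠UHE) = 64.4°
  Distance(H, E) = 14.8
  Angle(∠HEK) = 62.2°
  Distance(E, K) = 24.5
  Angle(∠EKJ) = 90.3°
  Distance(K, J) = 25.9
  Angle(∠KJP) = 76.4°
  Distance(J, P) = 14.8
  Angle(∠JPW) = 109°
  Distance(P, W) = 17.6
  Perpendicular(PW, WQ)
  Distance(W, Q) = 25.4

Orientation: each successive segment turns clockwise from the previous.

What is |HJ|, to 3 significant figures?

21.9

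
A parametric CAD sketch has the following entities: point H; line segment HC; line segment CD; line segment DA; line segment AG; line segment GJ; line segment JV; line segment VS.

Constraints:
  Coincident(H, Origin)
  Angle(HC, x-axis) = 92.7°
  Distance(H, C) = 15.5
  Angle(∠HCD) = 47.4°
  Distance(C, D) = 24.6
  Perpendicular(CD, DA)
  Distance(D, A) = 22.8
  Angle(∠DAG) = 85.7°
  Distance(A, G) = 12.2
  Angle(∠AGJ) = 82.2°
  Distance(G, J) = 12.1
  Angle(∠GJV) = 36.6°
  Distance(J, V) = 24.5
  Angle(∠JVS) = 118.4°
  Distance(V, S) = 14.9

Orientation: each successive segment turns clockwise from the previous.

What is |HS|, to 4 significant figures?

33.31

∠GJV = 36.6° gives JV at -105.4° from the x-axis; with |JV| = 24.5, V = (-2.200, -25.45). ∠JVS = 118.4° gives VS at -167.0° from the x-axis; with |VS| = 14.9, S = (-16.72, -28.81). Then |HS| = |S − H| = 33.31.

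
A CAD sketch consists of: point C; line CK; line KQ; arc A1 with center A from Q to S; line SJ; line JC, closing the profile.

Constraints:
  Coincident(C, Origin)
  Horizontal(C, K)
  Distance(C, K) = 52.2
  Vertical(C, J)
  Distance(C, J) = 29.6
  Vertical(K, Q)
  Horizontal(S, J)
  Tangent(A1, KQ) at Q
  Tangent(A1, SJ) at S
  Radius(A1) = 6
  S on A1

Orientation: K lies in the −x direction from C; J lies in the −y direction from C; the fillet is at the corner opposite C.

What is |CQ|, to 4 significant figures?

57.29

C is at the origin; C and K share the same y with |CK| = 52.2 and K on the −x side, so K = (-52.20, 0.000). CJ is vertical with |CJ| = 29.6 and J on the −y side, so J = (0.000, -29.60). The virtual corner opposite C is at (-52.20, -29.60). The tangent condition forces AQ to be normal to KQ and A1 meets SJ tangentially, so AS is at right angles to SJ, with radius 6.0, so the center A sits 6.0 in from both sides at A = (-46.20, -23.60). That places the tangent points at Q = (-52.20, -23.60) on KQ and S = (-46.20, -29.60) on SJ. Then |CQ| = |Q − C| = 57.29.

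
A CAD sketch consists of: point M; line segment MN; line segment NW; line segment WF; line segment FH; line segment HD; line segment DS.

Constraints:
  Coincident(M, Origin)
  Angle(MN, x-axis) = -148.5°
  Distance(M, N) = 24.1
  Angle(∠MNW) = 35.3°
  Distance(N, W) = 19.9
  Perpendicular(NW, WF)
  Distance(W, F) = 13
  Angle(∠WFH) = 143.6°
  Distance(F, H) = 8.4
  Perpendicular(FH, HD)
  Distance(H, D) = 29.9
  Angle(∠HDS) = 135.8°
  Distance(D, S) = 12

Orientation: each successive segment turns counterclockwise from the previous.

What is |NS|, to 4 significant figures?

14.83

FH is perpendicular to HD, so HD runs at -147.4°; with |HD| = 29.9, D = (-29.55, -9.972). ∠HDS = 135.8° gives DS at -103.2° from the x-axis; with |DS| = 12.0, S = (-32.29, -21.66). Then |NS| = |S − N| = 14.83.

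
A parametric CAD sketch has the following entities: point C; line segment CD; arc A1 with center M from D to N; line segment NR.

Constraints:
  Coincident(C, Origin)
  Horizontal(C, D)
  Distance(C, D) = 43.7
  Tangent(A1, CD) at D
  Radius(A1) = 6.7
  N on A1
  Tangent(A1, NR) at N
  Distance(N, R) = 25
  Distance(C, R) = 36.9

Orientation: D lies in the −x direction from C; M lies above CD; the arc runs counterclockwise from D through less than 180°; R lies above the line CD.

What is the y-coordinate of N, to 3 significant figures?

3.64

Checks: |MD| = 6.700 ✓; |MN| = 6.700 ✓; ∠(MN, NR) = 90.00° ✓; |NR| = 25.00 ✓; |CR| = 36.90 ✓.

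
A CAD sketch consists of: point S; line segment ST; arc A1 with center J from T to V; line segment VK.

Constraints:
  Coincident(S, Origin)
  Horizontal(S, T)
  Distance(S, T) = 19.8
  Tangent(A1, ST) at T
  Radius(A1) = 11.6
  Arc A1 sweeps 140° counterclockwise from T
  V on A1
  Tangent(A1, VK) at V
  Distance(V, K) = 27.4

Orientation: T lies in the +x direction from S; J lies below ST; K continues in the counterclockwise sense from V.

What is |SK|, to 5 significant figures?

50.622

S is at the origin; ST is horizontal with |ST| = 19.8 and T on the +x side, so T = (19.800, 0.0000). Tangency of A1 to ST means the radius JT is perpendicular to ST, so J = T + (0, -11.6) = (19.800, -11.600). On A1, T sits at bearing 90° from J; a 140° counterclockwise sweep puts V at bearing 230°, so V = J + 11.6·(cos 230°, sin 230°) = (12.344, -20.486). Since A1 is tangent to VK there, JV ⟂ VK, so VK runs along (−sin 230°, cos 230°); with |VK| = 27.4, K = (33.333, -38.098). Then |SK| = |K − S| = 50.622.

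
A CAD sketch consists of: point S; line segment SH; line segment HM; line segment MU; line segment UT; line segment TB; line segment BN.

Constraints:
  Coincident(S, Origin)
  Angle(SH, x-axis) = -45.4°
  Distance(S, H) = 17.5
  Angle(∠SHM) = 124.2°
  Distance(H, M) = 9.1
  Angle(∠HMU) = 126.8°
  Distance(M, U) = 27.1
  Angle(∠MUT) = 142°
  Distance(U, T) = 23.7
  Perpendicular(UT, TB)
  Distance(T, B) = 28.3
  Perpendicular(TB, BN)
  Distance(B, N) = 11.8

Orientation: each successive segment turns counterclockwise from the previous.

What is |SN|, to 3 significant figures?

19.7

S is at the origin; SH runs at -45.4° with length 17.5, so H = (12.3, -12.5). ∠SHM = 124.2° gives HM at 10.4° from the x-axis; with |HM| = 9.1, M = (21.2, -10.8). ∠HMU = 126.8° gives MU at 63.6° from the x-axis; with |MU| = 27.1, U = (33.3, 13.5). ∠MUT = 142.0° gives UT at 102° from the x-axis; with |UT| = 23.7, T = (28.5, 36.7). UT is perpendicular to TB, so TB runs at -168°; with |TB| = 28.3, B = (0.800, 31.0). The perpendicularity gives BN at right angles to TB, so BN runs at -78.4°; with |BN| = 11.8, N = (3.17, 19.4). Then |SN| = |N − S| = 19.7.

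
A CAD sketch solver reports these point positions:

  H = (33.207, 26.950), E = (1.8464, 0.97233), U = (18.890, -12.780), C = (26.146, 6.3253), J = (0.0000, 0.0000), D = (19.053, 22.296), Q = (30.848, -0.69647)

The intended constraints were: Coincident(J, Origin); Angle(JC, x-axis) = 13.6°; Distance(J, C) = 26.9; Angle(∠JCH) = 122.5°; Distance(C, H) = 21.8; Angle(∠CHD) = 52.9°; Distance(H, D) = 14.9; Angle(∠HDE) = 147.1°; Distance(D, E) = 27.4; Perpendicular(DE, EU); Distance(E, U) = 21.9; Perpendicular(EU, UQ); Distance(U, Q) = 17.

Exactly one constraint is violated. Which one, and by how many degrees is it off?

Perpendicular(EU, UQ) — off by 5.80°.

J = (0.00, 0.00) ✓; JC at 13.60° ✓; |JC| = 26.90 ✓; ∠JCH = 122.5° ✓; |CH| = 21.80 ✓; ∠CHD = 52.90° ✓; |HD| = 14.90 ✓; ∠HDE = 147.1° ✓; |DE| = 27.40 ✓; ∠(DE, EU) = 90.00° ✓; |EU| = 21.90 ✓; ∠(EU, UQ) = 84.20° ✗; |UQ| = 17.00 ✓.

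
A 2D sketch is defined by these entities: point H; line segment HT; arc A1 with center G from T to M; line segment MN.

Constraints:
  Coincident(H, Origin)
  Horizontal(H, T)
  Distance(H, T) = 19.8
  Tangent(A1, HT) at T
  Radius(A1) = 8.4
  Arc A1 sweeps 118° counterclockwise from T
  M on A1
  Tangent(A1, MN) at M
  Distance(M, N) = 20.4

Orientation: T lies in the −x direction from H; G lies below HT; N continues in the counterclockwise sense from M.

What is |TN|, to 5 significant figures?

30.432

H is at the origin; HT is horizontal with |HT| = 19.8 and T on the −x side, so T = (-19.800, 0.0000). Since A1 is tangent to HT there, GT ⟂ HT, so G = T + (0, -8.4) = (-19.800, -8.4000). On A1, T sits at bearing 90° from G; a 118° counterclockwise sweep puts M at bearing 208°, so M = G + 8.4·(cos 208°, sin 208°) = (-27.217, -12.344). The tangent condition forces GM to be normal to MN, so MN runs along (−sin 208°, cos 208°); with |MN| = 20.4, N = (-17.640, -30.356). Then |TN| = |N − T| = 30.432.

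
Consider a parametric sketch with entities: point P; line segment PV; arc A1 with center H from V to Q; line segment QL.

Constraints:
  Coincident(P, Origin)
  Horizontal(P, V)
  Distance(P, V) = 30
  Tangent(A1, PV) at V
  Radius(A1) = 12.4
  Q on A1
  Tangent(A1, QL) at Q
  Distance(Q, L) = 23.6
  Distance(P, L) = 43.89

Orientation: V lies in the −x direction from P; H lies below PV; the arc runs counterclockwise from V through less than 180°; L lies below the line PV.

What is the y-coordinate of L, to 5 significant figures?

-37.882

Checks: |HQ| = 12.40 ✓; ∠(HQ, QL) = 90.00° ✓; |QL| = 23.60 ✓; |PL| = 43.89 ✓.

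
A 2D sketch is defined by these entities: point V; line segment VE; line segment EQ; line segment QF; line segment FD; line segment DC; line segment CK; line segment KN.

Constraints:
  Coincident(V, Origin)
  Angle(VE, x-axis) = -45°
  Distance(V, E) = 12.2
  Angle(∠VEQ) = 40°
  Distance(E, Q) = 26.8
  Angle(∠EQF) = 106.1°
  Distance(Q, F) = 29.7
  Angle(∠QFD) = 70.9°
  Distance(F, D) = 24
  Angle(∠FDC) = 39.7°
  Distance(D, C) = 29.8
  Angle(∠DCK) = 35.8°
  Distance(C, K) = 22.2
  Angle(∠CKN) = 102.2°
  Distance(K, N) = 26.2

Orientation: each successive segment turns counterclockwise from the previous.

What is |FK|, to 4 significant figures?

7.071

V is at the origin; VE runs at -45.0° with length 12.2, so E = (8.627, -8.627). ∠VEQ = 40.0° gives EQ at 95.00° from the x-axis; with |EQ| = 26.8, Q = (6.291, 18.07). ∠EQF = 106.1° gives QF at 168.9° from the x-axis; with |QF| = 29.7, F = (-22.85, 23.79). ∠QFD = 70.9° gives FD at -82.00° from the x-axis; with |FD| = 24.0, D = (-19.51, 0.02278). ∠FDC = 39.7° gives DC at 58.30° from the x-axis; with |DC| = 29.8, C = (-3.854, 25.38). ∠DCK = 35.8° gives CK at -157.5° from the x-axis; with |CK| = 22.2, K = (-24.36, 16.88). Then |FK| = |K − F| = 7.071.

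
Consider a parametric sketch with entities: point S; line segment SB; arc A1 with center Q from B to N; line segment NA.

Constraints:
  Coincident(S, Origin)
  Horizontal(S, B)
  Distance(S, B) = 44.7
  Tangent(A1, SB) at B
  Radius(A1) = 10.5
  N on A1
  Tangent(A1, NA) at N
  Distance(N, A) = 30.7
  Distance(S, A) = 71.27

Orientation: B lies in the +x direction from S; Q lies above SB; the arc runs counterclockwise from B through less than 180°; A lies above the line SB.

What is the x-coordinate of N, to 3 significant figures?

55.1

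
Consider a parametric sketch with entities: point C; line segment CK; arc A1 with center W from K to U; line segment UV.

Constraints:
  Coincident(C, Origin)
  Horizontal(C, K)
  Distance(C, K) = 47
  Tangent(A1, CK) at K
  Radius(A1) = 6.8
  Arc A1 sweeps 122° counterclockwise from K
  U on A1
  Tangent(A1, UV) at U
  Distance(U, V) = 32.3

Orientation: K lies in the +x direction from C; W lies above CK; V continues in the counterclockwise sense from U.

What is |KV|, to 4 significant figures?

39.46

C is at the origin; C and K share the same y with |CK| = 47.0 and K on the +x side, so K = (47.00, 0.000). A1 meets CK tangentially, so WK is at right angles to CK, so W = K + (0, 6.8) = (47.00, 6.800). On A1, K sits at bearing -90° from W; a 122° counterclockwise sweep puts U at bearing 32°, so U = W + 6.8·(cos 32°, sin 32°) = (52.77, 10.40). Since A1 is tangent to UV there, WU ⟂ UV, so UV runs along (−sin 32°, cos 32°); with |UV| = 32.3, V = (35.65, 37.80). Then |KV| = |V − K| = 39.46.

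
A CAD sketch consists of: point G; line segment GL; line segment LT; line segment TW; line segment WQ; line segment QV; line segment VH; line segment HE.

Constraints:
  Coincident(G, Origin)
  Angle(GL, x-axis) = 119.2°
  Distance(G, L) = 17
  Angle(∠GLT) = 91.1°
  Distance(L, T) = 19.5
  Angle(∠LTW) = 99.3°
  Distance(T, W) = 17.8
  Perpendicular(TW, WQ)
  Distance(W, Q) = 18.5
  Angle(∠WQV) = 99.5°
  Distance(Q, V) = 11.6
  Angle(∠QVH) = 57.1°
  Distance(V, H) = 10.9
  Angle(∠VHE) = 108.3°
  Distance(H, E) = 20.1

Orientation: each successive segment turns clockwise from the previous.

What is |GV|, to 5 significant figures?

7.4560

TW ⟂ WQ, so WQ runs at -140.40°; with |WQ| = 18.5, Q = (5.6343, -0.82952). ∠WQV = 99.5° gives QV at 139.10° from the x-axis; with |QV| = 11.6, V = (-3.1336, 6.7655). Then |GV| = |V − G| = 7.4560.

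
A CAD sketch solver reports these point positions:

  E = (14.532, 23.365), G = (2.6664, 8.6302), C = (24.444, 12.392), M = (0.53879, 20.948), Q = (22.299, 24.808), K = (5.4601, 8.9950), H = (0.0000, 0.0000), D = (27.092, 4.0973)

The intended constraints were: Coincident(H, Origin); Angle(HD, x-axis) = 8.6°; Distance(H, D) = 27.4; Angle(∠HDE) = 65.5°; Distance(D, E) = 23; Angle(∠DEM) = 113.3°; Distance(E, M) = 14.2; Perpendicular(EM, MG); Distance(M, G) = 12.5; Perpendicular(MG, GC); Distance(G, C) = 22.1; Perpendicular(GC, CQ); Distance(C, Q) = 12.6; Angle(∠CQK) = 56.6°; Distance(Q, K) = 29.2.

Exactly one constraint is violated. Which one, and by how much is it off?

Distance(Q, K) = 29.2 — off by 6.10.

H = (0.00, 0.00) ✓; HD at 8.600° ✓; |HD| = 27.40 ✓; ∠HDE = 65.50° ✓; |DE| = 23.00 ✓; ∠DEM = 113.3° ✓; |EM| = 14.20 ✓; ∠(EM, MG) = 90.00° ✓; |MG| = 12.50 ✓; ∠(MG, GC) = 90.00° ✓; |GC| = 22.10 ✓; ∠(GC, CQ) = 90.00° ✓; |CQ| = 12.60 ✓; ∠CQK = 56.60° ✓; |QK| = 23.10 ✗.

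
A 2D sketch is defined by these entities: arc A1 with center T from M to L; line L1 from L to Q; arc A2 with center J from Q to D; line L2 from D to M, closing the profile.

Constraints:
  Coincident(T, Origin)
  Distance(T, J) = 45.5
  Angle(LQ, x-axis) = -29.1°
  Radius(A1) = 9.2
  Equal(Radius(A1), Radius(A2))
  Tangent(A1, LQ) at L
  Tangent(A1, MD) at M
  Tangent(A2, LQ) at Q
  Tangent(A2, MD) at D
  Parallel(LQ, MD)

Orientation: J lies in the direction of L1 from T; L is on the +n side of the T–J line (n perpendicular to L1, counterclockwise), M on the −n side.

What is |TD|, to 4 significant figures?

46.42

Tangency of A1 to both parallel lines with radius 9.2 puts L and M at T ± 9.2·n: L = (4.474, 8.039), M = (-4.474, -8.039). Equal radii place Q and D the same way about J: Q = J + 9.2·n = (44.23, -14.09), D = J − 9.2·n = (35.28, -30.17). Then |TD| = |D − T| = 46.42.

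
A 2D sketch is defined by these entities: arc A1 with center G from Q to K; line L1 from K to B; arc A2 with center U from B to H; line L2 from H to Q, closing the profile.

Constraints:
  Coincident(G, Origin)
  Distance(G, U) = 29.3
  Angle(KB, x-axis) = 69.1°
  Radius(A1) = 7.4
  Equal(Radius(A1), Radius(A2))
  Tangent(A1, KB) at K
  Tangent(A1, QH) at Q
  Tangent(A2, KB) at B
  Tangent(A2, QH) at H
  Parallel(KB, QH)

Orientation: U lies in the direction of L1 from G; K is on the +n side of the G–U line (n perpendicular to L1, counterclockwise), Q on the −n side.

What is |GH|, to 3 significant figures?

30.2

The slot axis is L1's direction at 69.1°, so u = (cos 69.1°, sin 69.1°) = (0.357, 0.934) and n = (−sin 69.1°, cos 69.1°) = (-0.934, 0.357). G is at the origin and U lies 29.3 along u from G, so U = 29.3·u = (10.5, 27.4). Tangency of A1 to both parallel lines with radius 7.4 puts K and Q at G ± 7.4·n: K = (-6.91, 2.64), Q = (6.91, -2.64). Equal radii place B and H the same way about U: B = U + 7.4·n = (3.54, 30.0), H = U − 7.4·n = (17.4, 24.7). Then |GH| = |H − G| = 30.2.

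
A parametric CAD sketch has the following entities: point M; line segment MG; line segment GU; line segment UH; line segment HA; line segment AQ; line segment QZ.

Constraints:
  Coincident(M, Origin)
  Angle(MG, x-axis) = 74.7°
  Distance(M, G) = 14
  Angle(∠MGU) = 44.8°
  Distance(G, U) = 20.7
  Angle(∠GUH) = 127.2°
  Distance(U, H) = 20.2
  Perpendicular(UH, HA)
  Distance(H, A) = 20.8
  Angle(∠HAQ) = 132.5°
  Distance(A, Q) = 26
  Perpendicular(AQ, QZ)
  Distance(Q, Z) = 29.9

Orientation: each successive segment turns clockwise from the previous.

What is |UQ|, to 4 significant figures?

38.38

M is at the origin; MG runs at 74.7° with length 14.0, so G = (3.694, 13.50). ∠MGU = 44.8° gives GU at -60.50° from the x-axis; with |GU| = 20.7, U = (13.89, -4.513). ∠GUH = 127.2° gives UH at -113.3° from the x-axis; with |UH| = 20.2, H = (5.897, -23.07). The perpendicularity gives HA at right angles to UH, so HA runs at 156.7°; with |HA| = 20.8, A = (-13.21, -14.84). ∠HAQ = 132.5° gives AQ at 109.2° from the x-axis; with |AQ| = 26.0, Q = (-21.76, 9.716). Then |UQ| = |Q − U| = 38.38.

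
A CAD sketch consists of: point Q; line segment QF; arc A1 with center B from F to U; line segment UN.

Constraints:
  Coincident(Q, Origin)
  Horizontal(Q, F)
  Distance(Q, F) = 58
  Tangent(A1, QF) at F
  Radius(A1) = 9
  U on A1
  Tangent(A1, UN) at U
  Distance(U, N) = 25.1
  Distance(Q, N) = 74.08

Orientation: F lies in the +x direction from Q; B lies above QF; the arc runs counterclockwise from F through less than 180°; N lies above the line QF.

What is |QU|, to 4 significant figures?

67.66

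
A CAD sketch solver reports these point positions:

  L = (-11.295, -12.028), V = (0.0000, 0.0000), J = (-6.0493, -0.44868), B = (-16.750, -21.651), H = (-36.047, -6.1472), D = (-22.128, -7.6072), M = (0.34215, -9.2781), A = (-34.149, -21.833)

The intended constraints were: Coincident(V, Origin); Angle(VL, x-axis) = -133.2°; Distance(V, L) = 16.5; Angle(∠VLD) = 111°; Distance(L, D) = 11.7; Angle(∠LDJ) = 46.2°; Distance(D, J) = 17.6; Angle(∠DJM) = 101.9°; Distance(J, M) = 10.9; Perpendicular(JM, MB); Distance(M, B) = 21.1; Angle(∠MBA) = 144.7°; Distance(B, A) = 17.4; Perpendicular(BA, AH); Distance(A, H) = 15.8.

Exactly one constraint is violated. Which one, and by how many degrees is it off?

Perpendicular(BA, AH) — off by 6.30°.

V = (0.00, 0.00) ✓; VL at -133.2° ✓; |VL| = 16.50 ✓; ∠VLD = 111.0° ✓; |LD| = 11.70 ✓; ∠LDJ = 46.20° ✓; |DJ| = 17.60 ✓; ∠DJM = 101.9° ✓; |JM| = 10.90 ✓; ∠(JM, MB) = 90.00° ✓; |MB| = 21.10 ✓; ∠MBA = 144.7° ✓; |BA| = 17.40 ✓; ∠(BA, AH) = 83.70° ✗; |AH| = 15.80 ✓.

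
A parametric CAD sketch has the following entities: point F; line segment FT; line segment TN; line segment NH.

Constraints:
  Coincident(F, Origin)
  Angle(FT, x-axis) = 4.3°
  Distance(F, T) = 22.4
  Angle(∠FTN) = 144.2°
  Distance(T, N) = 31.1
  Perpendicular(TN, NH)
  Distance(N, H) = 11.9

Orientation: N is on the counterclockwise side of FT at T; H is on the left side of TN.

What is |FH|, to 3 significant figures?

49.3

∠FTN = 144.2°, so TN runs at 4.3° + (180° − 144.2°) = 40.1° from the x-axis; with |TN| = 31.1, N = T + 31.1·(cos 40.1°, sin 40.1°) = (46.1, 21.7). TN is perpendicular to NH; with |NH| = 11.9 on the left of TN, H = N + 11.9·(-0.644, 0.765) = (38.5, 30.8). Then |FH| = |H − F| = 49.3.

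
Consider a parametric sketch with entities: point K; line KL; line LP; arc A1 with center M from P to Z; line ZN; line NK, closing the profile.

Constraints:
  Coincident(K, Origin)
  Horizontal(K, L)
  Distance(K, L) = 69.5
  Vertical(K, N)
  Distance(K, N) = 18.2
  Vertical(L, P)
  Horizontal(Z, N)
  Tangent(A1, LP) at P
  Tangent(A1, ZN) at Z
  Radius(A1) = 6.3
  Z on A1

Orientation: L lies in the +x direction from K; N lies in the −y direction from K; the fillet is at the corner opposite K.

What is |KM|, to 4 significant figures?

64.31

K is at the origin; K and L share the same y with |KL| = 69.5 and L on the +x side, so L = (69.50, 0.000). KN is vertical with |KN| = 18.2 and N on the −y side, so N = (0.000, -18.20). The virtual corner opposite K is at (69.50, -18.20). Since A1 is tangent to LP there, MP ⟂ LP and tangency of A1 to ZN means the radius MZ is perpendicular to ZN, with radius 6.3, so the center M sits 6.3 in from both sides at M = (63.20, -11.90). Then |KM| = |M − K| = 64.31.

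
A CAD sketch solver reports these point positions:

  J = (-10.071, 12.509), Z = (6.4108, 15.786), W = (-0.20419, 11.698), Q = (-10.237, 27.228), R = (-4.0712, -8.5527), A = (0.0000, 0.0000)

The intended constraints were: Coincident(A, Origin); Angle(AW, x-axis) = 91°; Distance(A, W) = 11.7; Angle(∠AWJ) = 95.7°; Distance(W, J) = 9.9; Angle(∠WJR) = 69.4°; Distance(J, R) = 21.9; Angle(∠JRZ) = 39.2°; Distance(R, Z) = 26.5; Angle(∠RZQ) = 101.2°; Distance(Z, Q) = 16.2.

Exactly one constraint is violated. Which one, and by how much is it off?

Distance(Z, Q) = 16.2 — off by 4.00.

A = (0.00, 0.00) ✓; AW at 91.00° ✓; |AW| = 11.70 ✓; ∠AWJ = 95.70° ✓; |WJ| = 9.900 ✓; ∠WJR = 69.40° ✓; |JR| = 21.90 ✓; ∠JRZ = 39.20° ✓; |RZ| = 26.50 ✓; ∠RZQ = 101.2° ✓; |ZQ| = 20.20 ✗.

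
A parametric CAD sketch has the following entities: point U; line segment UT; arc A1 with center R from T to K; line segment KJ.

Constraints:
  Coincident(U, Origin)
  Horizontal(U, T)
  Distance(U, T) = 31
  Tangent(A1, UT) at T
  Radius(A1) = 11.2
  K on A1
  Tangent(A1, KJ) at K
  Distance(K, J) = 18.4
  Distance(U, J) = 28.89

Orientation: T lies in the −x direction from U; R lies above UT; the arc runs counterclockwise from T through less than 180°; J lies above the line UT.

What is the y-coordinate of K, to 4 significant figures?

7.589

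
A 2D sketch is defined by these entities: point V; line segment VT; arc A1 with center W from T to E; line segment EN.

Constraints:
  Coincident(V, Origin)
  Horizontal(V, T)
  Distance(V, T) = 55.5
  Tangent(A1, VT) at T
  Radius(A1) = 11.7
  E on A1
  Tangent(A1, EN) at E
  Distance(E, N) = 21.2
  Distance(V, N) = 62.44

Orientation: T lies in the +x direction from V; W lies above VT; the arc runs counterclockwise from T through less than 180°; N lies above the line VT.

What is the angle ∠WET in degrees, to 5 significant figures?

25.595°

Checks: |WE| = 11.70 ✓; ∠(WE, EN) = 90.00° ✓; |EN| = 21.20 ✓; |VN| = 62.44 ✓.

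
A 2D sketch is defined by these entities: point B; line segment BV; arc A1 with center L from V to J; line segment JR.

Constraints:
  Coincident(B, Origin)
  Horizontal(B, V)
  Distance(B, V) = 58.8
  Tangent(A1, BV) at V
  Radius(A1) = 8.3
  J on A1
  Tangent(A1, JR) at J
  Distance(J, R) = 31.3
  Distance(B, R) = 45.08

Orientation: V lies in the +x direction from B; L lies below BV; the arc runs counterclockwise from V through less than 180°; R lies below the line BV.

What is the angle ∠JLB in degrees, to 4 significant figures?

26.54°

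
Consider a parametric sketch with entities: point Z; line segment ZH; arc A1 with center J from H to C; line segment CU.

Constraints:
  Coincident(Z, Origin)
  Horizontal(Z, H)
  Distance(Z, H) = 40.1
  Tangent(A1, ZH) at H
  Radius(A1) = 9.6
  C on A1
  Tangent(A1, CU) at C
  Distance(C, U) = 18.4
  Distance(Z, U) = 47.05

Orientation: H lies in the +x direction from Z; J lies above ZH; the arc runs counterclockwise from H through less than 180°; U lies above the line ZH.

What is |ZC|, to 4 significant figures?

50.11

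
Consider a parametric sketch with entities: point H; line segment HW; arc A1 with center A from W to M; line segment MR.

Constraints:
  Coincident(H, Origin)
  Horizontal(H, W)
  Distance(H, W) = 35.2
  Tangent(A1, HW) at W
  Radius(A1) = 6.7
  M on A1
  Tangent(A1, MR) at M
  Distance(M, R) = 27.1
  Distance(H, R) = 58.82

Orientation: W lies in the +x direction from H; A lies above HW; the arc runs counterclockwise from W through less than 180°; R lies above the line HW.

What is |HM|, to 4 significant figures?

41.75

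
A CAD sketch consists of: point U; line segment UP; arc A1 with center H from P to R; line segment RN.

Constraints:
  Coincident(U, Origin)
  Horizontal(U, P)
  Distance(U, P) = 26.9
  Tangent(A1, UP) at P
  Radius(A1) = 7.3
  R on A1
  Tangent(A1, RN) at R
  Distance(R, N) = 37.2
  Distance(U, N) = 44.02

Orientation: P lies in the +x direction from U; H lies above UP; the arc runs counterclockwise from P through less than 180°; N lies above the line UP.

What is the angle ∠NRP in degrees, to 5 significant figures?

118.10°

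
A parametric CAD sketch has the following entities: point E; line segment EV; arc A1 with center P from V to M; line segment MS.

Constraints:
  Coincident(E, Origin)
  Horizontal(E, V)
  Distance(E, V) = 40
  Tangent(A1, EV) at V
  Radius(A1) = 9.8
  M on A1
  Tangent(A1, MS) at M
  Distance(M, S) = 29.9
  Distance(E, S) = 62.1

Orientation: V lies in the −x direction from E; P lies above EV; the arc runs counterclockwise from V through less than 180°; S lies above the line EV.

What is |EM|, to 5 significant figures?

34.946

Checks: |PM| = 9.800 ✓; ∠(PM, MS) = 90.00° ✓; |MS| = 29.90 ✓; |ES| = 62.10 ✓.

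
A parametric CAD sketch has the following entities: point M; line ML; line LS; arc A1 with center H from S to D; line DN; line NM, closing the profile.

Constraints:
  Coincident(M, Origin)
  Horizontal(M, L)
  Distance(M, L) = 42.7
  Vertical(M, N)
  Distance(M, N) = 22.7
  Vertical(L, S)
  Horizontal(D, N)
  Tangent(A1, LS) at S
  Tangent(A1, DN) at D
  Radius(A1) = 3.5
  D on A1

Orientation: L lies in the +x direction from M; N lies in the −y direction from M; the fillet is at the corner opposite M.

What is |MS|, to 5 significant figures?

46.818

M is at the origin; M and L share the same y with |ML| = 42.7 and L on the +x side, so L = (42.700, 0.0000). M and N share the same x with |MN| = 22.7 and N on the −y side, so N = (0.0000, -22.700). The virtual corner opposite M is at (42.700, -22.700). The tangent condition forces HS to be normal to LS and since A1 is tangent to DN there, HD ⟂ DN, with radius 3.5, so the center H sits 3.5 in from both sides at H = (39.200, -19.200). That places the tangent points at S = (42.700, -19.200) on LS and D = (39.200, -22.700) on DN. Then |MS| = |S − M| = 46.818.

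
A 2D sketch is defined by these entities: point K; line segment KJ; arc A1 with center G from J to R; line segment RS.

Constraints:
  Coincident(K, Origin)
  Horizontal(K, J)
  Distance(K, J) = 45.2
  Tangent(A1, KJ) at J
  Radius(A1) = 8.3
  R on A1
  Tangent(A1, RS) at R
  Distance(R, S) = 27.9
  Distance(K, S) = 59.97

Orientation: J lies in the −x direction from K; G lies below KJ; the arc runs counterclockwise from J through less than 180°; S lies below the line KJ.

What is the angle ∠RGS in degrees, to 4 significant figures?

73.43°

Checks: |GJ| = 8.300 ✓; |GR| = 8.300 ✓; ∠(GR, RS) = 90.00° ✓; |RS| = 27.90 ✓; |KS| = 59.97 ✓.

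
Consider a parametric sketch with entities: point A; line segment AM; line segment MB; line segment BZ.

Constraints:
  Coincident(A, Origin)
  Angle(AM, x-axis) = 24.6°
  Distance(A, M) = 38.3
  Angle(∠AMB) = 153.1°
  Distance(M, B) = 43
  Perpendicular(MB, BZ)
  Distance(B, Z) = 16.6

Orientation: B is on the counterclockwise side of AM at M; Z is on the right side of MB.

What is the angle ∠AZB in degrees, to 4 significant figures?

66.26°

A is at the origin; AM runs at 24.6° with length 38.3, so M = 38.3·(cos 24.6°, sin 24.6°) = (34.82, 15.94). ∠AMB = 153.1°, so MB runs at 24.6° + (180° − 153.1°) = 51.50° from the x-axis; with |MB| = 43.0, B = M + 43.0·(cos 51.50°, sin 51.50°) = (61.59, 49.60). MB ⟂ BZ; with |BZ| = 16.6 on the right of MB, Z = B + 16.6·(0.7826, -0.6225) = (74.58, 39.26). Then cos ∠AZB = ZA·ZB / (|ZA||ZB|), giving 66.26°.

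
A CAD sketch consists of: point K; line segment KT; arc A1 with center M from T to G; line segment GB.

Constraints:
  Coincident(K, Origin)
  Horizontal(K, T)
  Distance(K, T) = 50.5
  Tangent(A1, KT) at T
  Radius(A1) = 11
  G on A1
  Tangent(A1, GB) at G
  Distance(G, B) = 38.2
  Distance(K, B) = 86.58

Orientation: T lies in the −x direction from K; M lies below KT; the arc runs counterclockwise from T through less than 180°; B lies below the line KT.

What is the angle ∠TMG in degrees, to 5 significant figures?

66.203°

Checks: |MG| = 11.00 ✓; ∠(MG, GB) = 90.00° ✓; |GB| = 38.20 ✓; |KB| = 86.58 ✓.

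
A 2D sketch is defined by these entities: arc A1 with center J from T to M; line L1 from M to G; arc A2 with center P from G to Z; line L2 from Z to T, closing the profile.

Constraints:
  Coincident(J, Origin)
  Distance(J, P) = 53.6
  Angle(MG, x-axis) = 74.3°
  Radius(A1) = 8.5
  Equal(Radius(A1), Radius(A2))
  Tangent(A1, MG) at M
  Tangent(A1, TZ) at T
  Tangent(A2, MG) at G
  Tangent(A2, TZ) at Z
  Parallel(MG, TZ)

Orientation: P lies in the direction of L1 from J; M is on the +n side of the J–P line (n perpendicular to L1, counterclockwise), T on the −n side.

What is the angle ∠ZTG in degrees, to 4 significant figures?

17.60°

The slot axis is L1's direction at 74.3°, so u = (cos 74.3°, sin 74.3°) = (0.2706, 0.9627) and n = (−sin 74.3°, cos 74.3°) = (-0.9627, 0.2706). J is at the origin and P lies 53.6 along u from J, so P = 53.6·u = (14.50, 51.60). Tangency of A1 to both parallel lines with radius 8.5 puts M and T at J ± 8.5·n: M = (-8.183, 2.300), T = (8.183, -2.300). Equal radii place G and Z the same way about P: G = P + 8.5·n = (6.321, 53.90), Z = P − 8.5·n = (22.69, 49.30). Then cos ∠ZTG = TZ·TG / (|TZ||TG|), giving 17.60°.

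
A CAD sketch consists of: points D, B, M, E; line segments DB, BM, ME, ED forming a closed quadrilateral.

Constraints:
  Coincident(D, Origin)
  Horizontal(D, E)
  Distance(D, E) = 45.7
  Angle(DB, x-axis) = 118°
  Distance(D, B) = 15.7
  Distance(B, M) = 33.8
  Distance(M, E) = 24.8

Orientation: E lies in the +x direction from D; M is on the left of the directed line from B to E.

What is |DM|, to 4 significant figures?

30.63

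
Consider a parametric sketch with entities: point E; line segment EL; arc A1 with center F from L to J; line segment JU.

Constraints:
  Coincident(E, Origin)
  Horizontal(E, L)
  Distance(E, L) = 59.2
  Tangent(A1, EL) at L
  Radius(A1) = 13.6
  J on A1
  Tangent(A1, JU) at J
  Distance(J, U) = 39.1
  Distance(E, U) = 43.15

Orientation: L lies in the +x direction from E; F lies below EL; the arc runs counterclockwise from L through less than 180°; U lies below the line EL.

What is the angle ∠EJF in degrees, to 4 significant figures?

147.5°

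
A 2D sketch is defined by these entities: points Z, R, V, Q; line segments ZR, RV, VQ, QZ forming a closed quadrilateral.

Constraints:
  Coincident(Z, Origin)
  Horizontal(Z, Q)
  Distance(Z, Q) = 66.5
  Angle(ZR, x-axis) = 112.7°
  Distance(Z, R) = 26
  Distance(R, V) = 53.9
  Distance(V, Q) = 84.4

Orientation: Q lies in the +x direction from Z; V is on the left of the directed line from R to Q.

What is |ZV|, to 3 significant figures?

72.0

Checks: |RV| = 53.90 ✓; |VQ| = 84.40 ✓.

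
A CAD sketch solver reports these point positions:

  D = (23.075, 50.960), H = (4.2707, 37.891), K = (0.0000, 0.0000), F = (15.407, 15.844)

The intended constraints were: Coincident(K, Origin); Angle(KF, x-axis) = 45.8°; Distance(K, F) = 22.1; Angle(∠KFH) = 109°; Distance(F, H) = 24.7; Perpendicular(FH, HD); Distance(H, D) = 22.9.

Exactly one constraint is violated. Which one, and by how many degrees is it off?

Perpendicular(FH, HD) — off by 8.00°.

K = (0.00, 0.00) ✓; KF at 45.80° ✓; |KF| = 22.10 ✓; ∠KFH = 109.0° ✓; |FH| = 24.70 ✓; ∠(FH, HD) = 82.00° ✗; |HD| = 22.90 ✓.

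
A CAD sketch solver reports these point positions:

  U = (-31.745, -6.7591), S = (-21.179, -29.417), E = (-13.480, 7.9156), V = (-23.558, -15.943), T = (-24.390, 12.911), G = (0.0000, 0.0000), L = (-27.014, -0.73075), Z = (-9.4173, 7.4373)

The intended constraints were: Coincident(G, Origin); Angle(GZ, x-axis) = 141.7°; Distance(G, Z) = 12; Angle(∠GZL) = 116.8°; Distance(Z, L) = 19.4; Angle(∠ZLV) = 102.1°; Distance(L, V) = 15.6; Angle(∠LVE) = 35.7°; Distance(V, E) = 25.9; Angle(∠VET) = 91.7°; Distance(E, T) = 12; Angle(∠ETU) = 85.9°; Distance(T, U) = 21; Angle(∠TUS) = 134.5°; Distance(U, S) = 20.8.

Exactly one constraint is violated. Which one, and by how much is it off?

Distance(U, S) = 20.8 — off by 4.20.

G = (0.00, 0.00) ✓; GZ at 141.7° ✓; |GZ| = 12.00 ✓; ∠GZL = 116.8° ✓; |ZL| = 19.40 ✓; ∠ZLV = 102.1° ✓; |LV| = 15.60 ✓; ∠LVE = 35.70° ✓; |VE| = 25.90 ✓; ∠VET = 91.70° ✓; |ET| = 12.00 ✓; ∠ETU = 85.90° ✓; |TU| = 21.00 ✓; ∠TUS = 134.5° ✓; |US| = 25.00 ✗.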